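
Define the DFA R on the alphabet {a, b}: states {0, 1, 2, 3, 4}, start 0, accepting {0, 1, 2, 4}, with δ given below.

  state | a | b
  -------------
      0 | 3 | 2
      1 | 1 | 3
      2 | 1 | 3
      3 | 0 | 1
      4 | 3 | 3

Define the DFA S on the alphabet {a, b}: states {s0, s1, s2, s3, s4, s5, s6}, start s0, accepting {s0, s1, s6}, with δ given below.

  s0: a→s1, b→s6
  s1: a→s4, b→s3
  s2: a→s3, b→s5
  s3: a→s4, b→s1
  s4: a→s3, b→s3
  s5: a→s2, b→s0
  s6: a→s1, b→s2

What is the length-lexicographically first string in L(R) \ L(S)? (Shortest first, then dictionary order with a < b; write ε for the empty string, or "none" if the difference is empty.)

aa

The string aa is accepted by R but not by S.
No shorter string lies in the difference, and aa is the lexicographically first length-2 string in L(R) \ L(S).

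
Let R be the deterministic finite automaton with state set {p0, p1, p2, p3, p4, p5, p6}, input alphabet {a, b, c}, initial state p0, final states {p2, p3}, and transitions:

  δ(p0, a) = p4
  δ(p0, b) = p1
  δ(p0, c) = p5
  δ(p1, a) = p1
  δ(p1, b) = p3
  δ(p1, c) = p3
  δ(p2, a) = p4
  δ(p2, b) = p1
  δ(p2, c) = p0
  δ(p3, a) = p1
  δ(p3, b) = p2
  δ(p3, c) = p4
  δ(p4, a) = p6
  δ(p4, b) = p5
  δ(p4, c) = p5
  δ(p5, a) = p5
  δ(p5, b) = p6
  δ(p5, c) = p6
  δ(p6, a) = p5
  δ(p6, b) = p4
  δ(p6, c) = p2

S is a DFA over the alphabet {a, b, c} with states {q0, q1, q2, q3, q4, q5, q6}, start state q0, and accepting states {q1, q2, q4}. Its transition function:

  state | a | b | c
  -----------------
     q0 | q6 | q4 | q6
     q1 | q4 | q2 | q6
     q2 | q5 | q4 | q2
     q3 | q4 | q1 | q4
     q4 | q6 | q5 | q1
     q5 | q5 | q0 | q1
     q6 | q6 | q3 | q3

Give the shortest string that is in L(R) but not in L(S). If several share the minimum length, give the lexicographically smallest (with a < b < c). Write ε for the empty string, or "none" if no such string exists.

The string bb is accepted by R but not by S.
No shorter string lies in the difference, and bb is the lexicographically first length-2 string in L(R) \ L(S).

bb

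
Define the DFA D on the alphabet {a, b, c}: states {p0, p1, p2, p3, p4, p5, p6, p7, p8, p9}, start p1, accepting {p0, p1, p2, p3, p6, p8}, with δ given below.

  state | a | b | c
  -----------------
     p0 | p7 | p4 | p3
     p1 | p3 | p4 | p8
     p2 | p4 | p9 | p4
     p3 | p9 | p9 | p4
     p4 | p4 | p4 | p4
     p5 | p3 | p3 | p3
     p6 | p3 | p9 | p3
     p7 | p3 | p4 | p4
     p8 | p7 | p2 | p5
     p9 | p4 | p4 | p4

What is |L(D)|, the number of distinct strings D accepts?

8

The useful subgraph on states {p1, p2, p3, p5, p7, p8} is acyclic, so L(D) is finite; the longest accepting path visits 4 useful states, giving maximum string length 3.
Counting accepting paths from p1 by length: 1 of length 0, 2 of length 1, 1 of length 2, 4 of length 3. Total 8.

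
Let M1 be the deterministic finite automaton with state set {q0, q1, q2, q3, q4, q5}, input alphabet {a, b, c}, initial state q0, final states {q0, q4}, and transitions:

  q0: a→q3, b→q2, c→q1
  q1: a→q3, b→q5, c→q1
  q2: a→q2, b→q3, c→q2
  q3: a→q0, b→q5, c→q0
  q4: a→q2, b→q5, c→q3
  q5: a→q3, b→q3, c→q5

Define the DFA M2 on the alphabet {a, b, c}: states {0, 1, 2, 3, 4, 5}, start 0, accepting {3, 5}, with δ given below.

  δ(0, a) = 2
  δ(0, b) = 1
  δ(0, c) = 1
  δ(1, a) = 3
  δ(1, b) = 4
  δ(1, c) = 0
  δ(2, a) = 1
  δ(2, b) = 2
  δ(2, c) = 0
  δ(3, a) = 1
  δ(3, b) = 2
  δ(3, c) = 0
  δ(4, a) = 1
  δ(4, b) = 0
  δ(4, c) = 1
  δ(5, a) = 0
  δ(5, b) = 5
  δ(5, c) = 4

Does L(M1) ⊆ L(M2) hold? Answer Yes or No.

No

The empty string ε is in L(M1) but not in L(M2).
So L(M1) ⊄ L(M2).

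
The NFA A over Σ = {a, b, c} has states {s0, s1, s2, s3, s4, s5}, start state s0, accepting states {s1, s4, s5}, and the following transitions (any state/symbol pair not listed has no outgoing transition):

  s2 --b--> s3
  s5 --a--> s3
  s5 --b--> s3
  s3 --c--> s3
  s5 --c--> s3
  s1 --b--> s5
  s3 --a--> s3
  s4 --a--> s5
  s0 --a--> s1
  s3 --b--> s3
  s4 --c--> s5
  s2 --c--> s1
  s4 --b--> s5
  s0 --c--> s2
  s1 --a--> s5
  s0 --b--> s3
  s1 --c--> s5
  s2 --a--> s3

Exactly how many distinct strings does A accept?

The useful subgraph on states {s0, s1, s2, s5} is acyclic, so L(A) is finite; the longest accepting path visits 4 useful states, giving maximum string length 3.
Counting accepting paths from s0 by length: 1 of length 1, 4 of length 2, 3 of length 3. Total 8.

8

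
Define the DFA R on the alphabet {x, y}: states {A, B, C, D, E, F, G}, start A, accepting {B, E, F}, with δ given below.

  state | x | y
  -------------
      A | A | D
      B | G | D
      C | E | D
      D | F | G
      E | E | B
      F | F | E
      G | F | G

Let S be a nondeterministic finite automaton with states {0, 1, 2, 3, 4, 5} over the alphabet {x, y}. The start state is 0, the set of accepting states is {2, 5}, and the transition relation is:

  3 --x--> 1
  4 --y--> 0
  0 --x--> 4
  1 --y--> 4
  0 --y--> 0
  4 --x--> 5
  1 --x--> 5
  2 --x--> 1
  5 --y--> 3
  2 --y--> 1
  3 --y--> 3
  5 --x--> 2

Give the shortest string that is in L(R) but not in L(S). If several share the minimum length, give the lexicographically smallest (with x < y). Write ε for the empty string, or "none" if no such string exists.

yx

The string yx is accepted by R but not by S.
No shorter string lies in the difference, and yx is the lexicographically first length-2 string in L(R) \ L(S).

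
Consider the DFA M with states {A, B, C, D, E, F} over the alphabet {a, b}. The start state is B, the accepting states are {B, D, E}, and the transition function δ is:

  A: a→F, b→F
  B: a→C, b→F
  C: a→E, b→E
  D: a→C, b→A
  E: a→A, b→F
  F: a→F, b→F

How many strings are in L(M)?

3

The useful subgraph on states {B, C, E} is acyclic, so L(M) is finite; the longest accepting path visits 3 useful states, giving maximum string length 2.
Counting accepting paths from B by length: 1 of length 0, 2 of length 2. Total 3.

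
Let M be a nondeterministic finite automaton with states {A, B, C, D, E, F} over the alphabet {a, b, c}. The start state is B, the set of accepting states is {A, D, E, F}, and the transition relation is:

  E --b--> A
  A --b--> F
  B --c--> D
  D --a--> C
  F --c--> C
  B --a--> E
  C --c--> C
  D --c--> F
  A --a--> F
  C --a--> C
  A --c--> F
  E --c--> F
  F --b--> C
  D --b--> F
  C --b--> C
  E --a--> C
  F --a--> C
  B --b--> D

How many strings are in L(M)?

12

The useful subgraph on states {A, B, D, E, F} is acyclic, so L(M) is finite; the longest accepting path visits 4 useful states, giving maximum string length 3.
Counting accepting paths from B by length: 3 of length 1, 6 of length 2, 3 of length 3. Total 12.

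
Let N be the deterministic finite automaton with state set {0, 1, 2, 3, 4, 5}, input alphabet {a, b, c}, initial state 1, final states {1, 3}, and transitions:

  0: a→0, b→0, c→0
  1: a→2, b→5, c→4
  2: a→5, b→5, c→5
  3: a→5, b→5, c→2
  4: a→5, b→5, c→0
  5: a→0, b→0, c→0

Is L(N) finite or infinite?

finite

The useful states (reachable from 1 and able to reach an accepting state) are {1}.
Restricted to these states the transition graph has no cycle, so every accepting path has bounded length and L is finite.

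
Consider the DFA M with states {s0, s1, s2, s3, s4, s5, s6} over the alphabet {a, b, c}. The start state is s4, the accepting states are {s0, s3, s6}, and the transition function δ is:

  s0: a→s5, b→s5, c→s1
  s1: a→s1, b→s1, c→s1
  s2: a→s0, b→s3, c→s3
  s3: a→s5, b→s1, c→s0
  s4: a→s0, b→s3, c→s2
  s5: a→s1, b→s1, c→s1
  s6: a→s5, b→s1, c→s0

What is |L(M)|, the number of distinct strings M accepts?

8

The useful subgraph on states {s0, s2, s3, s4} is acyclic, so L(M) is finite; the longest accepting path visits 4 useful states, giving maximum string length 3.
Counting accepting paths from s4 by length: 2 of length 1, 4 of length 2, 2 of length 3. Total 8.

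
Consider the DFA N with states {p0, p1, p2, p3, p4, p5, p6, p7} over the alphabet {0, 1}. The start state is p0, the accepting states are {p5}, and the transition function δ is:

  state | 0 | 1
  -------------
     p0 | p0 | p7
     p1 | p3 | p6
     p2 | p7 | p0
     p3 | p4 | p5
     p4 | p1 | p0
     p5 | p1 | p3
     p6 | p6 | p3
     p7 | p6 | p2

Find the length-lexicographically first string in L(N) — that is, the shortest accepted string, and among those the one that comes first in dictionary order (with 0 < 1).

A breadth-first search from p0 reaches an accepting state first via the path p0 → p7 → p6 → p3 → p5 on input 1011.
No string of length < 4 is accepted (BFS exhausts all shorter strings without reaching an accepting state), and 1011 is the lexicographically least accepting string of length 4.

1011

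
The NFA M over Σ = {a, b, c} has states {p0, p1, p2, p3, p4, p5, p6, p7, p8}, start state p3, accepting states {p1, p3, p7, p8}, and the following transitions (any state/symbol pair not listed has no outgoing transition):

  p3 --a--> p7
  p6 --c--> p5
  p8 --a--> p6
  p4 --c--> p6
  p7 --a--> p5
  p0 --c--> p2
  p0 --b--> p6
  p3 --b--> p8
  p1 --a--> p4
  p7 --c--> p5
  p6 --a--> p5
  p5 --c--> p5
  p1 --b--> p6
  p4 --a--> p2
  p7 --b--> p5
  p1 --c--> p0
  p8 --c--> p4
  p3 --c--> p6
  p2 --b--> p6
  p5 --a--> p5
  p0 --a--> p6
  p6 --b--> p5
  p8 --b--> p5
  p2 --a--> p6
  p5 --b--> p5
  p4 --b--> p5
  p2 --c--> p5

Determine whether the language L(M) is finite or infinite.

The useful states (reachable from p3 and able to reach an accepting state) are {p3, p7, p8}.
Restricted to these states the transition graph has no cycle, so every accepting path has bounded length and L is finite.

finite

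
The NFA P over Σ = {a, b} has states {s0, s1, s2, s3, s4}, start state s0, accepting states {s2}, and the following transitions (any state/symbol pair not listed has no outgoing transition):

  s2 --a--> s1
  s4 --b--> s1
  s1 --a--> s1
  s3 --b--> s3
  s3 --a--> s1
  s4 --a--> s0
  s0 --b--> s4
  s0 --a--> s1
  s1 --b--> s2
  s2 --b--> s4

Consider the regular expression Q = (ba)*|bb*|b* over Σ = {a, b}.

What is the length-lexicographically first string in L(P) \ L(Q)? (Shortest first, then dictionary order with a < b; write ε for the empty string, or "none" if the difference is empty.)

ab

The string ab is accepted by P but not by Q.
No shorter string lies in the difference, and ab is the lexicographically first length-2 string in L(P) \ L(Q).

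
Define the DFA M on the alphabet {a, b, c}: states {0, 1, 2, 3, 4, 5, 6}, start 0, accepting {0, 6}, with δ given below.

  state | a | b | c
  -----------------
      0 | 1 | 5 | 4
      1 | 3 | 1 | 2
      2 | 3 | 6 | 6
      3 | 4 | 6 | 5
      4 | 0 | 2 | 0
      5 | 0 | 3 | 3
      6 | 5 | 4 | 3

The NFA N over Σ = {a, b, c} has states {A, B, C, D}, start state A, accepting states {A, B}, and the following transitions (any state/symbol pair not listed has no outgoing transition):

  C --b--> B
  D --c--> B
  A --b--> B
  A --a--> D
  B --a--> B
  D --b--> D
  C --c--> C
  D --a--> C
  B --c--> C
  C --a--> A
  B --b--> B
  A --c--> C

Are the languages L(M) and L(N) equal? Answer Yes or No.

The string cc is accepted by M but rejected by N.
So L(M) ≠ L(N).

No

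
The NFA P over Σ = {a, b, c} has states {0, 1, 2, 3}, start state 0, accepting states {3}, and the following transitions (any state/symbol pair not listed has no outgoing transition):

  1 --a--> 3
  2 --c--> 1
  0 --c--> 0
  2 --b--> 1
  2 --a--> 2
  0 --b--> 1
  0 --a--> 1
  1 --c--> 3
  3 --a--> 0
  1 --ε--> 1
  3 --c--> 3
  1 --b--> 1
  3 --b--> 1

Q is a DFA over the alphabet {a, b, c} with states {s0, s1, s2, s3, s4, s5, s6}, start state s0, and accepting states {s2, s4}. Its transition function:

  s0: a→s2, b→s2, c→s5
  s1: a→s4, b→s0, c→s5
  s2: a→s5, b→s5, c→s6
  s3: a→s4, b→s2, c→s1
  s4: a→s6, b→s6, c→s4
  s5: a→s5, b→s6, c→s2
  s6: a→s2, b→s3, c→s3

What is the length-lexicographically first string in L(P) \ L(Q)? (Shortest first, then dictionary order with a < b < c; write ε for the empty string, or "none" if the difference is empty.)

aa

The string aa is accepted by P but not by Q.
No shorter string lies in the difference, and aa is the lexicographically first length-2 string in L(P) \ L(Q).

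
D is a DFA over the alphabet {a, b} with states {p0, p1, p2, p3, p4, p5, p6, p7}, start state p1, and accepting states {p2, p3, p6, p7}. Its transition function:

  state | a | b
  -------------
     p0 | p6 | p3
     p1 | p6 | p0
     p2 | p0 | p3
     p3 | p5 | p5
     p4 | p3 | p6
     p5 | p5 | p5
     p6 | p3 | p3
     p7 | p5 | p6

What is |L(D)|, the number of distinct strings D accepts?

The useful subgraph on states {p0, p1, p3, p6} is acyclic, so L(D) is finite; the longest accepting path visits 4 useful states, giving maximum string length 3.
Counting accepting paths from p1 by length: 1 of length 1, 4 of length 2, 2 of length 3. Total 7.

7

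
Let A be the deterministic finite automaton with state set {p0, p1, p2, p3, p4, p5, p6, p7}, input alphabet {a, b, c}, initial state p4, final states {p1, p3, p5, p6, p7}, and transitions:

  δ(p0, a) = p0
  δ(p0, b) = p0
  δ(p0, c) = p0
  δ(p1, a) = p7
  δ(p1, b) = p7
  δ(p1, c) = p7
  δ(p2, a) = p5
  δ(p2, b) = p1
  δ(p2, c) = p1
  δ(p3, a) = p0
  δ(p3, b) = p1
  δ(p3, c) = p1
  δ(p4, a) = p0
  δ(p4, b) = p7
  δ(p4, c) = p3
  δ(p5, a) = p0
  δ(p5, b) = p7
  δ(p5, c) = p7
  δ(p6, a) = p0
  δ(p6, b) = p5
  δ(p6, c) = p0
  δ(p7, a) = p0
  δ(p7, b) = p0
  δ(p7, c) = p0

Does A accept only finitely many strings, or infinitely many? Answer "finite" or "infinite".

finite

The useful states (reachable from p4 and able to reach an accepting state) are {p1, p3, p4, p7}.
Restricted to these states the transition graph has no cycle, so every accepting path has bounded length and L is finite.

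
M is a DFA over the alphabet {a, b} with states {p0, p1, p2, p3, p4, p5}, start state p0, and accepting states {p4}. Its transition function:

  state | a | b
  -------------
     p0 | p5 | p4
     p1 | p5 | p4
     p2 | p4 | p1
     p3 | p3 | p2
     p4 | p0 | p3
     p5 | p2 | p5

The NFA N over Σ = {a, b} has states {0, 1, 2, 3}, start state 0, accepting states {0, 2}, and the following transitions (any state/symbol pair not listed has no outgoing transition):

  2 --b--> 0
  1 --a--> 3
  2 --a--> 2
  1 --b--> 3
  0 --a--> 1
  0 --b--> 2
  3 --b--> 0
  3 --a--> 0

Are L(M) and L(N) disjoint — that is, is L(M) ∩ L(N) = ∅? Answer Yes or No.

The string b is accepted by both M and N.
Hence L(M) ∩ L(N) ≠ ∅.

No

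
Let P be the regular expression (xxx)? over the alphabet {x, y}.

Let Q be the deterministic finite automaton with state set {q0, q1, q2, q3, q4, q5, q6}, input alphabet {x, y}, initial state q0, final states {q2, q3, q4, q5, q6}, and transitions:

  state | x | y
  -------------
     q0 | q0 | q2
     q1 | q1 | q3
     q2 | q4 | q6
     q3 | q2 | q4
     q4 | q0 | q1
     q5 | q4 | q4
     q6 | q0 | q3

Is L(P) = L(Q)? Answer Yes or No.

No

The empty string ε is accepted by P but rejected by Q.
So L(P) ≠ L(Q).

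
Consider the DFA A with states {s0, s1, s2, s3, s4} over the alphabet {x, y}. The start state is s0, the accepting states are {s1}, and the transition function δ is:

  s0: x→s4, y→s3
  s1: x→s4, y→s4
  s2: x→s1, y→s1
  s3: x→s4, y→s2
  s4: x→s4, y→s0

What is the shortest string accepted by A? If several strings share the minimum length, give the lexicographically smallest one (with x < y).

A breadth-first search from s0 reaches an accepting state first via the path s0 → s3 → s2 → s1 on input yyx.
No string of length < 3 is accepted (BFS exhausts all shorter strings without reaching an accepting state), and yyx is the lexicographically least accepting string of length 3.

yyx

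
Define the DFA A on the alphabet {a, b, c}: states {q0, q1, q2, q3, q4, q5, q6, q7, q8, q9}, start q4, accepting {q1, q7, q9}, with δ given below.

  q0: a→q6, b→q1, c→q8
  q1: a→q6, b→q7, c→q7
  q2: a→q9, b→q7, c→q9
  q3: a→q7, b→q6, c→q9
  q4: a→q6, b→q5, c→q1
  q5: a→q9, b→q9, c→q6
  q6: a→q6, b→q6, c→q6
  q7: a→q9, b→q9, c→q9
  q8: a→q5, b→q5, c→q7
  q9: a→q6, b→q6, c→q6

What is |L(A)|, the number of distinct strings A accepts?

The useful subgraph on states {q1, q4, q5, q7, q9} is acyclic, so L(A) is finite; the longest accepting path visits 4 useful states, giving maximum string length 3.
Counting accepting paths from q4 by length: 1 of length 1, 4 of length 2, 6 of length 3. Total 11.

11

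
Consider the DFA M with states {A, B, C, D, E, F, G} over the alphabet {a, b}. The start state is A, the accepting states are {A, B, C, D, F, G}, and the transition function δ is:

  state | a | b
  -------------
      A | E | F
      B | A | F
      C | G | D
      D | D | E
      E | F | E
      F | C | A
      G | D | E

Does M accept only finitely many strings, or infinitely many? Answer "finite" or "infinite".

infinite

State E is reachable from the start and can reach an accepting state, and it lies on the cycle E → E.
Traversing that cycle any number of times yields accepted strings of unbounded length, so the language is infinite.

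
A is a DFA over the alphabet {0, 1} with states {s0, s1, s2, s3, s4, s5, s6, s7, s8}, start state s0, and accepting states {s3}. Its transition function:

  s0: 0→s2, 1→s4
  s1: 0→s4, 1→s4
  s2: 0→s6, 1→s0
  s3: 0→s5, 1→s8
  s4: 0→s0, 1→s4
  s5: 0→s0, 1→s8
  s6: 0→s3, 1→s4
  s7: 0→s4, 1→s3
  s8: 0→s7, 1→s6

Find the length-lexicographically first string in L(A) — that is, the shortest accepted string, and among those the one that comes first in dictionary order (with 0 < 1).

000

A breadth-first search from s0 reaches an accepting state first via the path s0 → s2 → s6 → s3 on input 000.
No string of length < 3 is accepted (BFS exhausts all shorter strings without reaching an accepting state), and 000 is the lexicographically least accepting string of length 3.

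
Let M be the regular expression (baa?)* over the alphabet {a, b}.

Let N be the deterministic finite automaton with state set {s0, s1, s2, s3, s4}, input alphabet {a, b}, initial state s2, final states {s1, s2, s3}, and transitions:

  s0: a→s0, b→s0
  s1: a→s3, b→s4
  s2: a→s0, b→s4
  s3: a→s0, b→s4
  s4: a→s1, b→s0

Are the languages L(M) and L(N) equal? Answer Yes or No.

Yes

Converting the expression M to a DFA (subset construction, then merging equivalent states) gives the minimal DFA with states {m0, m1, m2, m3}, start state m0, accepting states {m0, m3} and transitions m0: a→m1, b→m2; m1: a→m1, b→m1; m2: a→m3, b→m1; m3: a→m0, b→m2.
Exploring the product automaton M × N from the start pair (m0, s2), following both machines on each input symbol, reaches 5 state pairs: (m0, s2), (m1, s0), (m2, s4), (m3, s1), (m0, s3).
M accepts in {m0, m3} and N accepts in {s1, s2, s3}. In every reachable pair the two components are either both accepting — (m0, s2), (m3, s1), (m0, s3) — or both non-accepting, so no string is accepted by exactly one of the machines: L(M) \ L(N) and L(N) \ L(M) are both empty.
Hence every string is accepted by M iff it is accepted by N, and the two languages coincide.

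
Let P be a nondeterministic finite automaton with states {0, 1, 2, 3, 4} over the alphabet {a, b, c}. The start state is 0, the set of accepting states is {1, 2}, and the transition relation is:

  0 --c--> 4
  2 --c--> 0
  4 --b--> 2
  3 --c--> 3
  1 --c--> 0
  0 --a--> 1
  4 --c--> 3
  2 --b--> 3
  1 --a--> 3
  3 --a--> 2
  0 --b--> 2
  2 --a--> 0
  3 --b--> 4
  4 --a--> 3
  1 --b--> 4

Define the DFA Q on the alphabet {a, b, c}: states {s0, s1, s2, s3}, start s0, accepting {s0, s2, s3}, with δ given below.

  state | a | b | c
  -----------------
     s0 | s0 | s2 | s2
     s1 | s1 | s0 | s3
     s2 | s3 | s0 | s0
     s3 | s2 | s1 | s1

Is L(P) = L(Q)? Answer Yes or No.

No

The string bab is accepted by P but rejected by Q.
So L(P) ≠ L(Q).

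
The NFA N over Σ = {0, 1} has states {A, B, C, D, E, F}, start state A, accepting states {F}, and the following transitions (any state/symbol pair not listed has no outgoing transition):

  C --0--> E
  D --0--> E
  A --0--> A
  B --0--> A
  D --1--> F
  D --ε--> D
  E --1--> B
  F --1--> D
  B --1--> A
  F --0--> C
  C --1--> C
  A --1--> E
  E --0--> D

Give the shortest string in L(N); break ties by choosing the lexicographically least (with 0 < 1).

101

A breadth-first search from A reaches an accepting state first via the path A → E → D → F on input 101.
No string of length < 3 is accepted (BFS exhausts all shorter strings without reaching an accepting state), and 101 is the lexicographically least accepting string of length 3.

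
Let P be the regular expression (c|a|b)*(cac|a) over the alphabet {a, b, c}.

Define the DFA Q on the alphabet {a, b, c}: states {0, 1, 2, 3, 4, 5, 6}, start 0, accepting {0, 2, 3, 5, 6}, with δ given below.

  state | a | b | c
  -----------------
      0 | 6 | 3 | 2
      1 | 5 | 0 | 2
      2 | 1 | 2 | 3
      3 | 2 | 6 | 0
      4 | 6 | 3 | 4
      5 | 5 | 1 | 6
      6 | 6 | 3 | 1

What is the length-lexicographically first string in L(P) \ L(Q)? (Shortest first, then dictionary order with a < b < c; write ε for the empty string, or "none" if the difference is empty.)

The string ca is accepted by P but not by Q.
No shorter string lies in the difference, and ca is the lexicographically first length-2 string in L(P) \ L(Q).

ca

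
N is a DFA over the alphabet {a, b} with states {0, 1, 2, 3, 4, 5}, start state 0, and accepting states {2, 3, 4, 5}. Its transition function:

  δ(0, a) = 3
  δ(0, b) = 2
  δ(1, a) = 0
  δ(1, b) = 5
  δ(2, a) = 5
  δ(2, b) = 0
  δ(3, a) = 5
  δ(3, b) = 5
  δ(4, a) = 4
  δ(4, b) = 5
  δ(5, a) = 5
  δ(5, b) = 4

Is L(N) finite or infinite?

infinite

State 0 is reachable from the start and can reach an accepting state, and it lies on the cycle 0 → 2 → 0.
Traversing that cycle any number of times yields accepted strings of unbounded length, so the language is infinite.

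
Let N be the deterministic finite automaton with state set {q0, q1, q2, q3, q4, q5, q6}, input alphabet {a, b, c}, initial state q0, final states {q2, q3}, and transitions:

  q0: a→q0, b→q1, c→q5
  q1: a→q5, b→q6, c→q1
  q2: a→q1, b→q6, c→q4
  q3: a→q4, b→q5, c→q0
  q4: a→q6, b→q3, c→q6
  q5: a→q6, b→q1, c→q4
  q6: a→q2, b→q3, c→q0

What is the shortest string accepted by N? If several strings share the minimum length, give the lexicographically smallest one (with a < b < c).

bba

A breadth-first search from q0 reaches an accepting state first via the path q0 → q1 → q6 → q2 on input bba.
No string of length < 3 is accepted (BFS exhausts all shorter strings without reaching an accepting state), and bba is the lexicographically least accepting string of length 3.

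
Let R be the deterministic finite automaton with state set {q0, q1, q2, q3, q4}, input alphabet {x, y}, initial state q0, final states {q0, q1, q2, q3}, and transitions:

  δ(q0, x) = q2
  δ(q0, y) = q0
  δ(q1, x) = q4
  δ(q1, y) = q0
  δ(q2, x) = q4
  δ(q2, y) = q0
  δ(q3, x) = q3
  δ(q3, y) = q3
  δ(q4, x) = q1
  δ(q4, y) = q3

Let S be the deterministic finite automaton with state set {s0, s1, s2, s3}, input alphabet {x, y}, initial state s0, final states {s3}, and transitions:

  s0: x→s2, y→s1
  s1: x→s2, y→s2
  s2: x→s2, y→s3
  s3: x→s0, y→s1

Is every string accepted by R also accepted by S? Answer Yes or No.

No

The empty string ε is in L(R) but not in L(S).
So L(R) ⊄ L(S).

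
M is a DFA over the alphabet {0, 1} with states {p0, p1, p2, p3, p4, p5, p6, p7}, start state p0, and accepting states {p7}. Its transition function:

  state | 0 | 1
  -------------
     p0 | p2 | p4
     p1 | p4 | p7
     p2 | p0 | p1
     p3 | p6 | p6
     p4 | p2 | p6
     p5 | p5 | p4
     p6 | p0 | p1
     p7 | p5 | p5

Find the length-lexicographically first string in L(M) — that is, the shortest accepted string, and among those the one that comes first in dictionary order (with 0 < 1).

011

A breadth-first search from p0 reaches an accepting state first via the path p0 → p2 → p1 → p7 on input 011.
No string of length < 3 is accepted (BFS exhausts all shorter strings without reaching an accepting state), and 011 is the lexicographically least accepting string of length 3.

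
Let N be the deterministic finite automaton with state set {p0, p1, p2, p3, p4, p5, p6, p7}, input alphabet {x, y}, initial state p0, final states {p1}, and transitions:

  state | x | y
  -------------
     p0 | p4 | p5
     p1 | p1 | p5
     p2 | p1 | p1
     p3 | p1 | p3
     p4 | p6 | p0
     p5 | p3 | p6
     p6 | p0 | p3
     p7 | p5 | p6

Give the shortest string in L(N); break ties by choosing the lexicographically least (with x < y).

yxx

A breadth-first search from p0 reaches an accepting state first via the path p0 → p5 → p3 → p1 on input yxx.
No string of length < 3 is accepted (BFS exhausts all shorter strings without reaching an accepting state), and yxx is the lexicographically least accepting string of length 3.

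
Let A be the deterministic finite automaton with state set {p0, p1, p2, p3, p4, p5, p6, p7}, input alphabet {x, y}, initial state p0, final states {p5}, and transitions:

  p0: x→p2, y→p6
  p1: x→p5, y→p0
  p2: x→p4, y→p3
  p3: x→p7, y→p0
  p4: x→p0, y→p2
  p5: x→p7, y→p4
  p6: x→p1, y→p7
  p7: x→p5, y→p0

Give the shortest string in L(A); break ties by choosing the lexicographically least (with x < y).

yxx

A breadth-first search from p0 reaches an accepting state first via the path p0 → p6 → p1 → p5 on input yxx.
No string of length < 3 is accepted (BFS exhausts all shorter strings without reaching an accepting state), and yxx is the lexicographically least accepting string of length 3.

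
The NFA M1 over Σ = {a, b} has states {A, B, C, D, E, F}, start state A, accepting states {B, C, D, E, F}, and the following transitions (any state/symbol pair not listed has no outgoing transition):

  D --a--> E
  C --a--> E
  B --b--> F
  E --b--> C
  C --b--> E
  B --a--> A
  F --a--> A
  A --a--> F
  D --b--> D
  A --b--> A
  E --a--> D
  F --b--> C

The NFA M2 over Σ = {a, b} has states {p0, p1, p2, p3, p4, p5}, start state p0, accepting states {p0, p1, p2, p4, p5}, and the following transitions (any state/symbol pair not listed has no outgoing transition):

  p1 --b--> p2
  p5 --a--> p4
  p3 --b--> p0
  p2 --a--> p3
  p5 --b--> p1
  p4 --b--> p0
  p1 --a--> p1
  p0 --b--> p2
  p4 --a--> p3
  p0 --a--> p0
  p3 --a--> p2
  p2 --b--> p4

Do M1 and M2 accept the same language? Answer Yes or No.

No

The string ba is accepted by M1 but rejected by M2.
So L(M1) ≠ L(M2).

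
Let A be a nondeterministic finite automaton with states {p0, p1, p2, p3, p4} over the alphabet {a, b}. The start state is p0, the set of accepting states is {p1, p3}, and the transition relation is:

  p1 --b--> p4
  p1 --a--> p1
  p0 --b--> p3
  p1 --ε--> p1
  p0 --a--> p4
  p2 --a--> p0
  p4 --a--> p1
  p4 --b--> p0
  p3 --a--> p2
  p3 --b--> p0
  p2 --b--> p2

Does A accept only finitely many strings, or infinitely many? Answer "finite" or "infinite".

State p0 is reachable from the start and can reach an accepting state, and it lies on the cycle p0 → p3 → p0.
Traversing that cycle any number of times yields accepted strings of unbounded length, so the language is infinite.

infinite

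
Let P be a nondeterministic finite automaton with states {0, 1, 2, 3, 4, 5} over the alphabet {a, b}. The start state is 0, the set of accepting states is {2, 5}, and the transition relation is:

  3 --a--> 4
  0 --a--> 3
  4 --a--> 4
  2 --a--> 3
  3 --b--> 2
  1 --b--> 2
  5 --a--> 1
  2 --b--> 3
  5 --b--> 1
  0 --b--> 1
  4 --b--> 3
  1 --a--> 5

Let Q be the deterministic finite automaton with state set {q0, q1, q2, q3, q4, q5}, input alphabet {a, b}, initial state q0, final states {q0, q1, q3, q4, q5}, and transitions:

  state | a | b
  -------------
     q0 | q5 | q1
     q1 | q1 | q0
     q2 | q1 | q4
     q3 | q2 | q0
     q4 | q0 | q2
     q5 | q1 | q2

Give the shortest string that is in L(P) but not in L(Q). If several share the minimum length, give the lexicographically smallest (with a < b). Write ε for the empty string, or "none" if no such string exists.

ab

The string ab is accepted by P but not by Q.
No shorter string lies in the difference, and ab is the lexicographically first length-2 string in L(P) \ L(Q).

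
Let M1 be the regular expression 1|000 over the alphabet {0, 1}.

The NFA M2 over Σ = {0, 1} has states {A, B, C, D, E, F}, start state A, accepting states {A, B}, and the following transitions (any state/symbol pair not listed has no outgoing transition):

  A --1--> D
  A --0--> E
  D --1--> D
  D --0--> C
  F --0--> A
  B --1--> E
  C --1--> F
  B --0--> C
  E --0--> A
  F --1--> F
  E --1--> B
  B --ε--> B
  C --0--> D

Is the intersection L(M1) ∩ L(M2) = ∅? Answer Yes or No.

Converting the expression M1 to a DFA (subset construction, then merging equivalent states) gives the minimal DFA with states {r0, r1, r2, r3, r4}, start state r0, accepting states {r2} and transitions r0: 0→r1, 1→r2; r1: 0→r3, 1→r4; r2: 0→r4, 1→r4; r3: 0→r2, 1→r4; r4: 0→r4, 1→r4.
Exploring the product automaton M1 × M2 from the start pair (r0, A), following both machines on each input symbol, reaches 11 state pairs: (r0, A), (r1, E), (r2, D), (r3, A), (r4, B), (r4, C), (r4, D), (r2, E), (r4, E), (r4, F), (r4, A).
M1 accepts in {r2} and M2 accepts in {A, B}; no reachable pair has both components accepting, so no string drives both machines to acceptance simultaneously and L(M1) ∩ L(M2) = ∅.
So no string is accepted by both, and the intersection is empty.

Yes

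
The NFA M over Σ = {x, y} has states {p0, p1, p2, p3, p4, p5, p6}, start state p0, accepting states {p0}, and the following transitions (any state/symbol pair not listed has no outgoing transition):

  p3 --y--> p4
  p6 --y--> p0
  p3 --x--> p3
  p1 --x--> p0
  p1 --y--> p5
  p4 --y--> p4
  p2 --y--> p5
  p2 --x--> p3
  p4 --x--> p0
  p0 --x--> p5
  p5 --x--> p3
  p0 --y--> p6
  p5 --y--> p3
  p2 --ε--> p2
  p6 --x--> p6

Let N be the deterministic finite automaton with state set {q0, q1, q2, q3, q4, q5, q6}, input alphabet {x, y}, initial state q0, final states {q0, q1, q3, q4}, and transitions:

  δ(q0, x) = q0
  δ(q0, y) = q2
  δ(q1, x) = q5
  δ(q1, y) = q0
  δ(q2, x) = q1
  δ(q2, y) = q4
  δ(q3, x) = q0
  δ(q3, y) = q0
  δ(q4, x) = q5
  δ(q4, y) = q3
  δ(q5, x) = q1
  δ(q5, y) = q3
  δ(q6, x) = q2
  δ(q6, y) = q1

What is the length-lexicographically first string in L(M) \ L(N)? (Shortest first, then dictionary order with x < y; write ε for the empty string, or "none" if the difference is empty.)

The string xyyx is accepted by M but not by N.
No shorter string lies in the difference, and xyyx is the lexicographically first length-4 string in L(M) \ L(N).

xyyx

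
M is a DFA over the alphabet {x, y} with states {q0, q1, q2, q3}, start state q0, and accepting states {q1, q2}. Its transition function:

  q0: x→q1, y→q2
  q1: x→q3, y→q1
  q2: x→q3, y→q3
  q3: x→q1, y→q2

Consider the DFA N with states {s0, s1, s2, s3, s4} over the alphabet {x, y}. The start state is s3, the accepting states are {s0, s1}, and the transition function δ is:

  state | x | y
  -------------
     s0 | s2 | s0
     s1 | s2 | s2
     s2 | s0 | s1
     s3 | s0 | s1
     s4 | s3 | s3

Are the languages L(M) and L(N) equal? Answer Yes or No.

Exploring the product automaton M × N from the start pair (q0, s3), following both machines on each input symbol, reaches 4 state pairs: (q0, s3), (q1, s0), (q2, s1), (q3, s2).
M accepts in {q1, q2} and N accepts in {s0, s1}. In every reachable pair the two components are either both accepting — (q1, s0), (q2, s1) — or both non-accepting, so no string is accepted by exactly one of the machines: L(M) \ L(N) and L(N) \ L(M) are both empty.
Hence every string is accepted by M iff it is accepted by N, and the two languages coincide.

Yes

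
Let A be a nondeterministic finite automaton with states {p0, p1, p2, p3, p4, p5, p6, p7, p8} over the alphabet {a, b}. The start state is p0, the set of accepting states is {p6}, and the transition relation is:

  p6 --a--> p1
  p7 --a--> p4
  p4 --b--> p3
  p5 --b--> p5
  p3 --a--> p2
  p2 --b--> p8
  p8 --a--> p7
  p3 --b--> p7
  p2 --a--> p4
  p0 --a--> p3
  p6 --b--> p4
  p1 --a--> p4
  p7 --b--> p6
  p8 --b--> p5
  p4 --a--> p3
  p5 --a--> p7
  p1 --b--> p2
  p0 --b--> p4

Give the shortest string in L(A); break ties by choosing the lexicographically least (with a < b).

A breadth-first search from p0 reaches an accepting state first via the path p0 → p3 → p7 → p6 on input abb.
No string of length < 3 is accepted (BFS exhausts all shorter strings without reaching an accepting state), and abb is the lexicographically least accepting string of length 3.

abb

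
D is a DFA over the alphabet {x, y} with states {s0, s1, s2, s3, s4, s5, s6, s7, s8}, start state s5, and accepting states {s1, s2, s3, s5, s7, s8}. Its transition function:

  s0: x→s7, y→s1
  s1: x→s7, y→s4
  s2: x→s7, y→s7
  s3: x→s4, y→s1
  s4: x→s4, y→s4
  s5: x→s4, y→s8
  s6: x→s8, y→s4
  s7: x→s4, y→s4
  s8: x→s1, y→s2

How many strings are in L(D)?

7

The useful subgraph on states {s1, s2, s5, s7, s8} is acyclic, so L(D) is finite; the longest accepting path visits 4 useful states, giving maximum string length 3.
Counting accepting paths from s5 by length: 1 of length 0, 1 of length 1, 2 of length 2, 3 of length 3. Total 7.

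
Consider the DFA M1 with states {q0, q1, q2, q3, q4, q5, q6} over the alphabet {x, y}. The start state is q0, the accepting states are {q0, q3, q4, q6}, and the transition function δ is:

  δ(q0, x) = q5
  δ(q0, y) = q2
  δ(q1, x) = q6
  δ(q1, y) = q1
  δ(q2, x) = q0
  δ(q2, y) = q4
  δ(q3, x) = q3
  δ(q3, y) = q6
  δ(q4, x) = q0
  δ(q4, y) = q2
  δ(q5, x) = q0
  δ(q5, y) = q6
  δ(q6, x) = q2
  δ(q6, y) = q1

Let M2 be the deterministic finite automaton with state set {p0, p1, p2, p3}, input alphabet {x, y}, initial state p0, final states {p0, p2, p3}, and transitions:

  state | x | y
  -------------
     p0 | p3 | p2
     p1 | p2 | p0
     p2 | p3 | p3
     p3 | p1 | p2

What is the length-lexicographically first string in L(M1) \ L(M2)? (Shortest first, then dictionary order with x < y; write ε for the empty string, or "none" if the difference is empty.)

The string xx is accepted by M1 but not by M2.
No shorter string lies in the difference, and xx is the lexicographically first length-2 string in L(M1) \ L(M2).

xx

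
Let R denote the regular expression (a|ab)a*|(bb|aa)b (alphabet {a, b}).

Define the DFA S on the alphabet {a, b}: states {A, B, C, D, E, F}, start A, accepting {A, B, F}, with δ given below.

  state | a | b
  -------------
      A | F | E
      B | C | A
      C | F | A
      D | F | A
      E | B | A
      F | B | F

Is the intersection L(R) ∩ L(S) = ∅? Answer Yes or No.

No

The string a is accepted by both R and S.
Hence L(R) ∩ L(S) ≠ ∅.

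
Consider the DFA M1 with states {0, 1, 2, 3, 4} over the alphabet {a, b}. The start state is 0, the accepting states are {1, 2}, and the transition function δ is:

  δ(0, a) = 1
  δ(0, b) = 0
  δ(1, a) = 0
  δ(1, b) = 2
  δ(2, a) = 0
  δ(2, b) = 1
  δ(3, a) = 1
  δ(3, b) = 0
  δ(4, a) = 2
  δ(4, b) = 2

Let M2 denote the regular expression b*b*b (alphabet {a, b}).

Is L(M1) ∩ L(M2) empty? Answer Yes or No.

Yes

Converting the expression M2 to a DFA (subset construction, then merging equivalent states) gives the minimal DFA with states {r0, r1, r2}, start state r0, accepting states {r2} and transitions r0: a→r1, b→r2; r1: a→r1, b→r1; r2: a→r1, b→r2.
Exploring the product automaton M1 × M2 from the start pair (0, r0), following both machines on each input symbol, reaches 5 state pairs: (0, r0), (1, r1), (0, r2), (0, r1), (2, r1).
M1 accepts in {1, 2} and M2 accepts in {r2}; no reachable pair has both components accepting, so no string drives both machines to acceptance simultaneously and L(M1) ∩ L(M2) = ∅.
So no string is accepted by both, and the intersection is empty.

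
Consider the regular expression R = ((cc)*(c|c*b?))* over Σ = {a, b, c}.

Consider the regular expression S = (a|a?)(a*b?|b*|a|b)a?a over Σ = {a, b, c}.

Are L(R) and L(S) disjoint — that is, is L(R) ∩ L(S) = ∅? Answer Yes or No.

Converting the expression R to a DFA (subset construction, then merging equivalent states) gives the minimal DFA with states {r0, r1}, start state r0, accepting states {r0} and transitions r0: a→r1, b→r0, c→r0; r1: a→r1, b→r1, c→r1.
Converting the expression S to a DFA (subset construction, then merging equivalent states) gives the minimal DFA with states {s0, s1, s2, s3, s4, s5, s6, s7}, start state s0, accepting states {s1, s4, s5, s7} and transitions s0: a→s1, b→s2, c→s3; s1: a→s4, b→s2, c→s3; s2: a→s5, b→s2, c→s3; s3: a→s3, b→s3, c→s3; s4: a→s4, b→s6, c→s3; s5: a→s7, b→s3, c→s3; s6: a→s5, b→s3, c→s3; s7: a→s3, b→s3, c→s3.
Exploring the product automaton R × S from the start pair (r0, s0), following both machines on each input symbol, reaches 10 state pairs: (r0, s0), (r1, s1), (r0, s2), (r0, s3), (r1, s4), (r1, s2), (r1, s3), (r1, s5), (r1, s6), (r1, s7).
R accepts in {r0} and S accepts in {s1, s4, s5, s7}; no reachable pair has both components accepting, so no string drives both machines to acceptance simultaneously and L(R) ∩ L(S) = ∅.
So no string is accepted by both, and the intersection is empty.

Yes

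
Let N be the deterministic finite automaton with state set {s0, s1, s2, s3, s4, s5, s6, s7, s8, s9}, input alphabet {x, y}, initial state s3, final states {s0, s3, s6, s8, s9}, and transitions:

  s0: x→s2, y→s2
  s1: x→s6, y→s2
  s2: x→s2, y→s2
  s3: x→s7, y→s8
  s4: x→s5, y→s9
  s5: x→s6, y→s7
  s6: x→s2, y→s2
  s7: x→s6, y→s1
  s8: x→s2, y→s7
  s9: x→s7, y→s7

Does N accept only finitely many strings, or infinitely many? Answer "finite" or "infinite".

The useful states (reachable from s3 and able to reach an accepting state) are {s1, s3, s6, s7, s8}.
Restricted to these states the transition graph has no cycle, so every accepting path has bounded length and L is finite.

finite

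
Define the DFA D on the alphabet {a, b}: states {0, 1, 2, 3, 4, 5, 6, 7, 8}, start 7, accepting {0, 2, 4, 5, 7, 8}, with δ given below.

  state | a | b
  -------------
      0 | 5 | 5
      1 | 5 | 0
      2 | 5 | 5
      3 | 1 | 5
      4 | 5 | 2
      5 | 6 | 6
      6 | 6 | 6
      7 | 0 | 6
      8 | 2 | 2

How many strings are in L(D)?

4

The useful subgraph on states {0, 5, 7} is acyclic, so L(D) is finite; the longest accepting path visits 3 useful states, giving maximum string length 2.
Counting accepting paths from 7 by length: 1 of length 0, 1 of length 1, 2 of length 2. Total 4.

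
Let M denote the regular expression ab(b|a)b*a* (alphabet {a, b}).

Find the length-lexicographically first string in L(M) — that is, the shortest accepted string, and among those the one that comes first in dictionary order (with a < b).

aba

By inspection of the expression, no string of length less than 3 matches, and aba is the lexicographically first match of length 3.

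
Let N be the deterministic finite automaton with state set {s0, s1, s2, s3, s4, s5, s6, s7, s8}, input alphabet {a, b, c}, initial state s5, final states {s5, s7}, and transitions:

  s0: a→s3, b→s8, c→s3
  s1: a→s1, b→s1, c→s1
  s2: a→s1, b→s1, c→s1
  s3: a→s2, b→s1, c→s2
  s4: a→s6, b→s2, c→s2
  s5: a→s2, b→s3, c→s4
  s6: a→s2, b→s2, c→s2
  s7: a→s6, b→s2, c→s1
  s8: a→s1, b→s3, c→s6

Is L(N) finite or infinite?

The useful states (reachable from s5 and able to reach an accepting state) are {s5}.
Restricted to these states the transition graph has no cycle, so every accepting path has bounded length and L is finite.

finite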